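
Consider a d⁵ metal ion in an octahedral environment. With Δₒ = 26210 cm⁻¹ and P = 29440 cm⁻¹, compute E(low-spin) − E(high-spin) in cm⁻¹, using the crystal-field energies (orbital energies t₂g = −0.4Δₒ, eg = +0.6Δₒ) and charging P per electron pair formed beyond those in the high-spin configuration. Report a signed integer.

6460

High-spin: t₂g³ eg², CFSE = 0.0Δₒ = 0 cm⁻¹.
For low-spin the configuration is t₂g⁵ eg⁰: orbital energy -2.0 × 26210 = -52420 cm⁻¹, and 2 additional pairs relative to high-spin add 58880 cm⁻¹, giving 6460 cm⁻¹.
Thus E(LS) − E(HS) = 6460 cm⁻¹.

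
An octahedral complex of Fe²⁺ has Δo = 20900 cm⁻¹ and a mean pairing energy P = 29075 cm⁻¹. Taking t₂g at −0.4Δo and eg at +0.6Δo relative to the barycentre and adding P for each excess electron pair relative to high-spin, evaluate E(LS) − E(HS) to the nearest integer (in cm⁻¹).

16350

Fe²⁺: group 8, so d-count = 8 − 2 = 6.
In the high-spin limit (t₂g⁴ eg²) the orbital term is -0.4Δo = -8360 cm⁻¹, with no excess pairing.
Low-spin t₂g⁶ eg⁰ gives -2.4Δo = -50160 cm⁻¹, but forming 2 extra pairs costs 2P = 58150 cm⁻¹, so E(LS) = -50160 + 58150 = 7990 cm⁻¹.
E(LS) − E(HS) = 7990 − (-8360) = 16350 cm⁻¹.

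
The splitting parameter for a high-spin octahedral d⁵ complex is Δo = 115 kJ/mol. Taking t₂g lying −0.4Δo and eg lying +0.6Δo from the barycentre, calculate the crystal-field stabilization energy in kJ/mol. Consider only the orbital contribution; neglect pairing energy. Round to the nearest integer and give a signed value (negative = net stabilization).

The d⁵ electrons fill as t₂g³ eg².
The orbital stabilization is 0.0Δo = 0.0 × 115 = 0 kJ/mol.

0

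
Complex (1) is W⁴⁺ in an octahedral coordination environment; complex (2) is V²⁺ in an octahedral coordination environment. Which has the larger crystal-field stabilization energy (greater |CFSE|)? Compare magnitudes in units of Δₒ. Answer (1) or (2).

(1): W is in group 6, so W⁴⁺ is d² (6 − 4 = 2); t2g^2 e_g^0, CFSE = -0.8Δₒ.
(2): V sits in group 5; removing 2 electrons leaves V²⁺ with 5 − 2 = 3 d electrons; t₂g³ eg⁰, CFSE = -1.2Δₒ.
So (2) has the larger |CFSE|.

(2)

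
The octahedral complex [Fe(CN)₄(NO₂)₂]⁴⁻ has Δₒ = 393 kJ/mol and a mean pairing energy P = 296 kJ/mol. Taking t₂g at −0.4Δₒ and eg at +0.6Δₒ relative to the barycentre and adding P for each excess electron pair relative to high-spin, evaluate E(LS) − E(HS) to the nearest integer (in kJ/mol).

Ligand charges: 4×(-1) from CN⁻ and 2×(-1) from NO₂⁻ sum to -6; with overall charge -4, Fe is +2.
Group 8 minus oxidation state +2 gives a d⁶ configuration for Fe²⁺.
High-spin: t₂g⁴ eg², CFSE = -0.4Δₒ = -157 kJ/mol.
Low-spin: t₂g⁶ eg⁰, orbital CFSE = -2.4Δₒ = -943 kJ/mol; plus 2 excess pairs × P = +592 kJ/mol; total -351 kJ/mol.
E(LS) − E(HS) = -351 − (-157) = -194 kJ/mol.

-194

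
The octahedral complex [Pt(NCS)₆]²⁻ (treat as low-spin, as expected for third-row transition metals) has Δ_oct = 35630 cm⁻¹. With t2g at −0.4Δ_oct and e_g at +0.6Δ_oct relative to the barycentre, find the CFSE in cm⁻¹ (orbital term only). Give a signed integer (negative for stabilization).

Each NCS⁻ contributes -1; 6 × (-1) = -6. With overall charge -2, Pt is in the +4 oxidation state.
Pt is in group 10, so Pt⁴⁺ is d⁶ (10 − 4 = 6).
Electron filling gives t2g^6 e_g^0.
CFSE(orbital) = 6×(-0.4Δ_oct) + 0×(0.6Δ_oct) = -2.4Δ_oct; with Δ_oct = 35630 cm⁻¹ that is -85512 cm⁻¹.

-85512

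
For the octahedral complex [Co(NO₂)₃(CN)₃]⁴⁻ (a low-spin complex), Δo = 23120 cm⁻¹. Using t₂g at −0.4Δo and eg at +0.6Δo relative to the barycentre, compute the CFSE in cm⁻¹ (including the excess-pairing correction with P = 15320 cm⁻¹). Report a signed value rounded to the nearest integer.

-26296

Ligand charges: 3×(-1) from NO₂⁻ and 3×(-1) from CN⁻ sum to -6; with overall charge -4, Co is +2.
Group 9 minus oxidation state +2 gives a d⁷ configuration for Co²⁺.
The d⁷ electrons fill as t₂g⁶ eg¹.
CFSE(orbital) = 6×(-0.4Δo) + 1×(0.6Δo) = -1.8Δo; with Δo = 23120 cm⁻¹ that is -41616 cm⁻¹.
Relative to high-spin t₂g⁵ eg² (2 paired), the low-spin configuration has 1 additional pair, contributing +1 × 15320 = +15320 cm⁻¹.
Net CFSE = -41616 + 15320 = -26296 cm⁻¹.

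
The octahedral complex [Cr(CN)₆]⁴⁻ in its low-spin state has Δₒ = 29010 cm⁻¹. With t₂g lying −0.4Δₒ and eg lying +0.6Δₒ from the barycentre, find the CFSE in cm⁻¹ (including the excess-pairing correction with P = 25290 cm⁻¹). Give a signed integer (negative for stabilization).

-21126

Each CN⁻ contributes -1; 6 × (-1) = -6. With overall charge -4, Cr is in the +2 oxidation state.
Cr is in group 6, so Cr²⁺ is d⁴ (6 − 2 = 4).
The d⁴ electrons fill as t₂g⁴ eg⁰.
CFSE(orbital) = 4×(-0.4Δₒ) + 0×(0.6Δₒ) = -1.6Δₒ; with Δₒ = 29010 cm⁻¹ that is -46416 cm⁻¹.
High-spin d⁴ would be t₂g³ eg¹ with 0 pairs; low-spin has 1, so 1 excess pair costs +1P = +25290 cm⁻¹.
Combining: -46416 + 25290 = -21126 cm⁻¹.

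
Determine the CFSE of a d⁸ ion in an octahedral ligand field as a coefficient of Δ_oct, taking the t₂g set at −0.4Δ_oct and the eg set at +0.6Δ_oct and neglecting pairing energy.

Configuration: t₂g⁶ eg².
CFSE = 6(-0.4Δ_oct) + 2(0.6Δ_oct) = -2.4Δ_oct + 1.2Δ_oct = -1.2Δ_oct.

-1.2 Δ_oct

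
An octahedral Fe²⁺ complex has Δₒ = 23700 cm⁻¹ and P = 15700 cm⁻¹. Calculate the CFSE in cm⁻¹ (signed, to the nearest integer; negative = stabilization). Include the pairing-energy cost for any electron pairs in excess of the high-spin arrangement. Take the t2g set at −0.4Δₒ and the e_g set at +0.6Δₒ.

-25480

Fe sits in group 8; removing 2 electrons leaves Fe²⁺ with 8 − 2 = 6 d electrons.
With Δₒ > P the complex is low-spin.
That gives t2g^6 e_g^0.
Orbital CFSE = -2.4Δₒ = -2.4 × 23700 = -56880 cm⁻¹.
Excess pairs vs high-spin: 3 − 1 = 2; pairing cost = +31400 cm⁻¹.
Net CFSE = -56880 + 31400 = -25480 cm⁻¹.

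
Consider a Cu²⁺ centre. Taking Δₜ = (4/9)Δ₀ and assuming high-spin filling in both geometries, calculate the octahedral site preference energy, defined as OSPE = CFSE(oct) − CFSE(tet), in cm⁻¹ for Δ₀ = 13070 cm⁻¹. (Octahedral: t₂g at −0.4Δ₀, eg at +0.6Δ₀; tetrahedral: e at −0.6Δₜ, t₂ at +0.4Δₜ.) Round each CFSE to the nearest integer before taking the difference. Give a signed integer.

-5518

Group 11 minus oxidation state +2 gives a d⁹ configuration for Cu²⁺.
Octahedral (high-spin): t₂g⁶ eg³, CFSE = 6(−0.4) + 3(+0.6) = -0.6Δ₀ = -0.6 × 13070 = -7842 cm⁻¹.
Tetrahedral e⁴ t₂⁵ gives -0.4Δₜ = -0.4 × (4/9) × 13070 = -2324 cm⁻¹.
OSPE = CFSE(oct) − CFSE(tet) = -7842 − (-2324) = -5518 cm⁻¹.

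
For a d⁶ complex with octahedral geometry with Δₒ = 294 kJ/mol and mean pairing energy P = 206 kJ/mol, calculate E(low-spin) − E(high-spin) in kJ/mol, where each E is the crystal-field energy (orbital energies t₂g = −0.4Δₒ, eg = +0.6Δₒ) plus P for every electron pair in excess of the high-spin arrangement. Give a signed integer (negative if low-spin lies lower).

High-spin: t₂g⁴ eg², CFSE = -0.4Δₒ = -118 kJ/mol.
Low-spin: t₂g⁶ eg⁰, orbital CFSE = -2.4Δₒ = -706 kJ/mol; plus 2 excess pairs × P = +412 kJ/mol; total -294 kJ/mol.
Thus E(LS) − E(HS) = -176 kJ/mol.

-176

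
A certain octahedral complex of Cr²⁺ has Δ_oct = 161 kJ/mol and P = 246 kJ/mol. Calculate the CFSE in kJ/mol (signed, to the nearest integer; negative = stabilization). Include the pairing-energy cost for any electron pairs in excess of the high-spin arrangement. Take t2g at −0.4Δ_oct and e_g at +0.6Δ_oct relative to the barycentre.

-97

Cr is in group 6, so Cr²⁺ is d⁴ (6 − 2 = 4).
Since Δ_oct = 161 kJ/mol < P = 246 kJ/mol, the complex adopts the high-spin configuration.
Configuration: t2g^3 e_g^1.
Orbital CFSE = -0.6Δ_oct = -0.6 × 161 = -97 kJ/mol.
High-spin has no excess pairs, so no pairing correction applies.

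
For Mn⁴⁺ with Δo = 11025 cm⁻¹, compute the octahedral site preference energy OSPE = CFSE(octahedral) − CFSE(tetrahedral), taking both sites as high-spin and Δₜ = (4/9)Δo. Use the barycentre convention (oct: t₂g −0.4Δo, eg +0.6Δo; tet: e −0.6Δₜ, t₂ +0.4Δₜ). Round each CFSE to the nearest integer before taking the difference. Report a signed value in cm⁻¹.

Group 7 minus oxidation state +4 gives a d³ configuration for Mn⁴⁺.
Octahedral (high-spin): t₂g³ eg⁰, CFSE = 3(−0.4) + 0(+0.6) = -1.2Δo = -1.2 × 11025 = -13230 cm⁻¹.
In a tetrahedral site the filling is e² t₂¹: CFSE(tet) = -0.8Δₜ = -0.8 × (4/9)(11025) = -3920 cm⁻¹.
Subtracting, OSPE = -13230 − (-3920) = -9310 cm⁻¹.

-9310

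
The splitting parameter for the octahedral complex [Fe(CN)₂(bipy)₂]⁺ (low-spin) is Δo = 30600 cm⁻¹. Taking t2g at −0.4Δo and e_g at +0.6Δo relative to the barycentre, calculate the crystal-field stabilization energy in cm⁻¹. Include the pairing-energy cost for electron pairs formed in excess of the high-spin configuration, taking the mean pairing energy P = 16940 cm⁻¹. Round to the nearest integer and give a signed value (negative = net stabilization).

-27320

Ligand charges: 2×(-1) from CN⁻ and 2×(+0) from bipy sum to -2; with overall charge +1, Fe is +3.
Fe sits in group 8; removing 3 electrons leaves Fe³⁺ with 8 − 3 = 5 d electrons.
Electron filling gives t2g^5 e_g^0.
The orbital stabilization is -2.0Δo = -2.0 × 30600 = -61200 cm⁻¹.
Relative to high-spin t2g^3 e_g^2 (0 paired), the low-spin configuration has 2 additional pairs, contributing +2 × 16940 = +33880 cm⁻¹.
Net CFSE = -61200 + 33880 = -27320 cm⁻¹.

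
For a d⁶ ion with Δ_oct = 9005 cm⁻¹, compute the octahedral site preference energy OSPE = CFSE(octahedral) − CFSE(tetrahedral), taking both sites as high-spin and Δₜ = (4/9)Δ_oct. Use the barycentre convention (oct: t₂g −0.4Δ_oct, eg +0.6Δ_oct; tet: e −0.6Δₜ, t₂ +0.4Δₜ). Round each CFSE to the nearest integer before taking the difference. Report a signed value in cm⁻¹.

-1201

In an octahedral site d⁶ (HS) is t₂g⁴ eg², giving CFSE(oct) = -0.4Δ_oct = -3602 cm⁻¹.
Tetrahedral: e³ t₂³, CFSE = 3(−0.6) + 3(+0.4) = -0.6Δₜ = -0.6 × (4/9) × 9005 = -2401 cm⁻¹.
OSPE = CFSE(oct) − CFSE(tet) = -3602 − (-2401) = -1201 cm⁻¹.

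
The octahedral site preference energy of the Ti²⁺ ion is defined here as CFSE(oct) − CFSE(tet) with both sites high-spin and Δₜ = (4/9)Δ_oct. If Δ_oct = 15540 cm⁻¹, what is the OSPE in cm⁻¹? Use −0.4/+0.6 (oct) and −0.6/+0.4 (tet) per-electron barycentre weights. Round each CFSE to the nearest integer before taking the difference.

-4144

Ti²⁺: group 4, so d-count = 4 − 2 = 2.
Octahedral high-spin t₂g² eg⁰: CFSE = -0.8 × 15540 = -12432 cm⁻¹.
Tetrahedral e² t₂⁰ gives -1.2Δₜ = -1.2 × (4/9) × 15540 = -8288 cm⁻¹.
Subtracting, OSPE = -12432 − (-8288) = -4144 cm⁻¹.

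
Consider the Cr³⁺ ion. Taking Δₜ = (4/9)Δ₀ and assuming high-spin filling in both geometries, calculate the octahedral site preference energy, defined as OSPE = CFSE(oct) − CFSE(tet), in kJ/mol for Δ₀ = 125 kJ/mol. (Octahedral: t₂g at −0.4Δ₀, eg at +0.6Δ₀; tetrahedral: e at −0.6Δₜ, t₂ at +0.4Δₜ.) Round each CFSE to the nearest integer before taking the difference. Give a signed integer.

-106

Cr³⁺: group 6, so d-count = 6 − 3 = 3.
In an octahedral site d³ (HS) is t₂g³ eg⁰, giving CFSE(oct) = -1.2Δ₀ = -150 kJ/mol.
Tetrahedral: e² t₂¹, CFSE = 2(−0.6) + 1(+0.4) = -0.8Δₜ = -0.8 × (4/9) × 125 = -44 kJ/mol.
Subtracting, OSPE = -150 − (-44) = -106 kJ/mol.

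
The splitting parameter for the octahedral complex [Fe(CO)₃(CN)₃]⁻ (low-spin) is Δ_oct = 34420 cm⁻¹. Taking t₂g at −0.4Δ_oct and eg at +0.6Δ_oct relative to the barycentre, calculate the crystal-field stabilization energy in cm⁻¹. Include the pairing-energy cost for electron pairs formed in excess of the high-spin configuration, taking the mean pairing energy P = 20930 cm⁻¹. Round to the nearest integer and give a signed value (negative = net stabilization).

Ligand charges: 3×(+0) from CO and 3×(-1) from CN⁻ sum to -3; with overall charge -1, Fe is +2.
Group 8 minus oxidation state +2 gives a d⁶ configuration for Fe²⁺.
Configuration: t₂g⁶ eg⁰.
Orbital CFSE = 6(-0.4) + 0(0.6) = -2.4Δ_oct = -2.4 × 34420 = -82608 cm⁻¹.
Pairing penalty: 3 pairs vs 1 in the high-spin reference → 2 extra × P = 41860 cm⁻¹.
Net CFSE = -82608 + 41860 = -40748 cm⁻¹.

-40748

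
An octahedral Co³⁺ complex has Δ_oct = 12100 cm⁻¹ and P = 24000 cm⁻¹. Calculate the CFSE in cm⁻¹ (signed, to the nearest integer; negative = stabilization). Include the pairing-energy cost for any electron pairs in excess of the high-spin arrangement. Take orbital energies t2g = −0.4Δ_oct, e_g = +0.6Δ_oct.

-4840

Co sits in group 9; removing 3 electrons leaves Co³⁺ with 9 − 3 = 6 d electrons.
Here Δ_oct < P (12100 < 24000), so the high-spin state is favoured.
Filling d⁶ accordingly: t2g^4 e_g^2.
Orbital CFSE = -0.4Δ_oct = -0.4 × 12100 = -4840 cm⁻¹.
High-spin has no excess pairs, so no pairing correction applies.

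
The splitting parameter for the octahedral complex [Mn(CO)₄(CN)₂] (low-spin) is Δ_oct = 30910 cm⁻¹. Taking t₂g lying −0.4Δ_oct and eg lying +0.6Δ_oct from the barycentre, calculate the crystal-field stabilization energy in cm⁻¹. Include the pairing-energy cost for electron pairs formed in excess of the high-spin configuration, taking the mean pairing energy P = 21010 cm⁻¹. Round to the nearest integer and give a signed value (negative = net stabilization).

-19800

Ligand charges: 4×(+0) from CO and 2×(-1) from CN⁻ sum to -2; with overall charge +0, Mn is +2.
Mn sits in group 7; removing 2 electrons leaves Mn²⁺ with 7 − 2 = 5 d electrons.
The d⁵ electrons fill as t₂g⁵ eg⁰.
Orbital CFSE = 5(-0.4) + 0(0.6) = -2.0Δ_oct = -2.0 × 30910 = -61820 cm⁻¹.
High-spin d⁵ would be t₂g³ eg² with 0 pairs; low-spin has 2, so 2 excess pairs cost +2P = +42020 cm⁻¹.
Overall CFSE = -61820 + 42020 = -19800 cm⁻¹.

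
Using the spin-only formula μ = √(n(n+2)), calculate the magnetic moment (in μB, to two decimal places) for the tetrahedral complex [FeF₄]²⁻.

Each F⁻ contributes -1; 4 × (-1) = -4. With overall charge -2, Fe is in the +2 oxidation state.
Group 8 minus oxidation state +2 gives a d⁶ configuration for Fe²⁺.
Tetrahedral fields are weak (Δₜ ≈ 4/9 Δₒ), so electrons fill high-spin.
Configuration: e^3 t2^3 → 4 unpaired electrons.
μ(spin-only) = √[4(4+2)] = √24 ≈ 4.90 μB.

4.90 μB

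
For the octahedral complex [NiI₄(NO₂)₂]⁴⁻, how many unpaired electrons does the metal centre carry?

2

Ligand charges: 4×(-1) from I⁻ and 2×(-1) from NO₂⁻ sum to -6; with overall charge -4, Ni is +2.
Ni sits in group 10; removing 2 electrons leaves Ni²⁺ with 10 − 2 = 8 d electrons.
Configuration: t2g^6 e_g^2, giving 2 unpaired electrons.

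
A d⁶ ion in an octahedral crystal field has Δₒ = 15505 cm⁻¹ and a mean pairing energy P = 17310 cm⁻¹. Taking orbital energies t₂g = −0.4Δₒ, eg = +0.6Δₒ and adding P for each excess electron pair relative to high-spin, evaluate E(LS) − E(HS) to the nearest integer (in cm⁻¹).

3610

In the high-spin limit (t₂g⁴ eg²) the orbital term is -0.4Δₒ = -6202 cm⁻¹, with no excess pairing.
Low-spin t₂g⁶ eg⁰ gives -2.4Δₒ = -37212 cm⁻¹, but forming 2 extra pairs costs 2P = 34620 cm⁻¹, so E(LS) = -37212 + 34620 = -2592 cm⁻¹.
The difference is -2592 − (-6202) = 3610 cm⁻¹, so high-spin lies lower.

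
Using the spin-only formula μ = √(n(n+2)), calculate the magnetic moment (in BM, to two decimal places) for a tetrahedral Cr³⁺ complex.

Group 6 minus oxidation state +3 gives a d³ configuration for Cr³⁺.
Tetrahedral splitting is small, so the complex is high-spin.
Configuration: e² t₂¹ → 3 unpaired electrons.
μ(spin-only) = √[3(3+2)] = √15 ≈ 3.87 BM.

3.87 BM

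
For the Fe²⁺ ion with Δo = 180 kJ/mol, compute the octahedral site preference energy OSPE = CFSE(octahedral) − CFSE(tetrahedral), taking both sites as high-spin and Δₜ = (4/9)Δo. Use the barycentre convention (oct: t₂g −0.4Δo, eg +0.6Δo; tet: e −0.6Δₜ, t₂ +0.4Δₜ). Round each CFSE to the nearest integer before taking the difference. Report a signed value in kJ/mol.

Fe sits in group 8; removing 2 electrons leaves Fe²⁺ with 8 − 2 = 6 d electrons.
Octahedral high-spin t2g^4 e_g^2: CFSE = -0.4 × 180 = -72 kJ/mol.
Tetrahedral e^3 t2^3 gives -0.6Δₜ = -0.6 × (4/9) × 180 = -48 kJ/mol.
Subtracting, OSPE = -72 − (-48) = -24 kJ/mol.

-24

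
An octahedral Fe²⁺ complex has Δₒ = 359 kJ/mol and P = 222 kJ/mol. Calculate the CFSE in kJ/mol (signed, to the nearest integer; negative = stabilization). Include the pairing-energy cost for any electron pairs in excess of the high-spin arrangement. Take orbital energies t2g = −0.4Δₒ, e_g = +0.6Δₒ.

-418

Fe²⁺: group 8, so d-count = 8 − 2 = 6.
Since Δₒ = 359 kJ/mol > P = 222 kJ/mol, the complex adopts the low-spin configuration.
Filling d⁶ accordingly: t2g^6 e_g^0.
Orbital CFSE = -2.4Δₒ = -2.4 × 359 = -862 kJ/mol.
Excess pairs vs high-spin: 3 − 1 = 2; pairing cost = +444 kJ/mol.
Net CFSE = -862 + 444 = -418 kJ/mol.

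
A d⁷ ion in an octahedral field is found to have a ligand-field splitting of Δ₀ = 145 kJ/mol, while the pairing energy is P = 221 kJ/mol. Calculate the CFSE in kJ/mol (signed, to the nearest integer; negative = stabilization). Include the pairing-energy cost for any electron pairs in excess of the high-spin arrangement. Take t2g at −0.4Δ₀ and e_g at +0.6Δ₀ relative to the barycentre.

-116

Here Δ₀ < P (145 < 221), so the high-spin state is favoured.
Configuration: t2g^5 e_g^2.
Orbital CFSE = -0.8Δ₀ = -0.8 × 145 = -116 kJ/mol.
High-spin has no excess pairs, so no pairing correction applies.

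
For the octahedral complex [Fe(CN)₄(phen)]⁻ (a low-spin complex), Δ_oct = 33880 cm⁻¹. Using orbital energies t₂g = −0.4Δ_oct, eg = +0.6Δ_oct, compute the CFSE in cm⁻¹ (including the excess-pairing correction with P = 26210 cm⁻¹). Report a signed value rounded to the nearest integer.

Ligand charges: 4×(-1) from CN⁻ and 1×(+0) from phen sum to -4; with overall charge -1, Fe is +3.
Fe sits in group 8; removing 3 electrons leaves Fe³⁺ with 8 − 3 = 5 d electrons.
Electron filling gives t₂g⁵ eg⁰.
The orbital stabilization is -2.0Δ_oct = -2.0 × 33880 = -67760 cm⁻¹.
High-spin d⁵ would be t₂g³ eg² with 0 pairs; low-spin has 2, so 2 excess pairs cost +2P = +52420 cm⁻¹.
Net CFSE = -67760 + 52420 = -15340 cm⁻¹.

-15340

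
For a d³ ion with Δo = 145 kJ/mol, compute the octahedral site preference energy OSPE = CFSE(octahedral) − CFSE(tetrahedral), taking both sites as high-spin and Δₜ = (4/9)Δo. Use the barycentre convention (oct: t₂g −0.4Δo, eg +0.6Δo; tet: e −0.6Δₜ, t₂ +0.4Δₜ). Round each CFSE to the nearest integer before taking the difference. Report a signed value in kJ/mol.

In an octahedral site d³ (HS) is t₂g³ eg⁰, giving CFSE(oct) = -1.2Δo = -174 kJ/mol.
Tetrahedral: e² t₂¹, CFSE = 2(−0.6) + 1(+0.4) = -0.8Δₜ = -0.8 × (4/9) × 145 = -52 kJ/mol.
OSPE = CFSE(oct) − CFSE(tet) = -174 − (-52) = -122 kJ/mol.

-122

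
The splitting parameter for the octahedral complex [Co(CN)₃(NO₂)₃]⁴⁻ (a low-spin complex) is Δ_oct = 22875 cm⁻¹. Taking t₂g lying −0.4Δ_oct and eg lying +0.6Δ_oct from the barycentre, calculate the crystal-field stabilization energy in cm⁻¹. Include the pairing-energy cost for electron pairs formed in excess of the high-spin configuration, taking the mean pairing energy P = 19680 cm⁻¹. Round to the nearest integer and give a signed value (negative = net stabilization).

Ligand charges: 3×(-1) from CN⁻ and 3×(-1) from NO₂⁻ sum to -6; with overall charge -4, Co is +2.
Co²⁺: group 9, so d-count = 9 − 2 = 7.
Electron filling gives t₂g⁶ eg¹.
Orbital CFSE = 6(-0.4) + 1(0.6) = -1.8Δ_oct = -1.8 × 22875 = -41175 cm⁻¹.
Pairing penalty: 3 pairs vs 2 in the high-spin reference → 1 extra × P = 19680 cm⁻¹.
Net CFSE = -41175 + 19680 = -21495 cm⁻¹.

-21495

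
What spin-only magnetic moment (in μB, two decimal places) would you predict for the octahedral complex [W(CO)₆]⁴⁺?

CO is neutral, so the +4 overall charge sits on W: oxidation state +4.
W is in group 6, so W⁴⁺ is d² (6 − 4 = 2).
Configuration: t2g^2 e_g^0 → 2 unpaired electrons.
μ(spin-only) = √[2(2+2)] = √8 ≈ 2.83 μB.

2.83 μB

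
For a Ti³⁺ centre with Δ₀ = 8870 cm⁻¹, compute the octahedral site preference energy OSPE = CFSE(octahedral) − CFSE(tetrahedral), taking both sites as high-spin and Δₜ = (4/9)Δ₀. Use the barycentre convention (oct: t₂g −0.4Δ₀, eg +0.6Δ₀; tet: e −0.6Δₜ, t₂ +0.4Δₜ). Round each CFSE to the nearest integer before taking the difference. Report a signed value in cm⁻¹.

Group 4 minus oxidation state +3 gives a d¹ configuration for Ti³⁺.
In an octahedral site d¹ (HS) is t2g^1 e_g^0, giving CFSE(oct) = -0.4Δ₀ = -3548 cm⁻¹.
In a tetrahedral site the filling is e^1 t2^0: CFSE(tet) = -0.6Δₜ = -0.6 × (4/9)(8870) = -2365 cm⁻¹.
OSPE = CFSE(oct) − CFSE(tet) = -3548 − (-2365) = -1183 cm⁻¹.

-1183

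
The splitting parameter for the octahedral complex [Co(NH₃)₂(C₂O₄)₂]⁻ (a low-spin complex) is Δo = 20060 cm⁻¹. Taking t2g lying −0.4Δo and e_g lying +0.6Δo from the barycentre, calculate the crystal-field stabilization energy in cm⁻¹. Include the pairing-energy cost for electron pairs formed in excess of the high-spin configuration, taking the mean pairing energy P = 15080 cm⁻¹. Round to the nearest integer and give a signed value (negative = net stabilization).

-17984

Ligand charges: 2×(+0) from NH₃ and 2×(-2) from C₂O₄²⁻ sum to -4; with overall charge -1, Co is +3.
Co is in group 9, so Co³⁺ is d⁶ (9 − 3 = 6).
The d⁶ electrons fill as t2g^6 e_g^0.
CFSE(orbital) = 6×(-0.4Δo) + 0×(0.6Δo) = -2.4Δo; with Δo = 20060 cm⁻¹ that is -48144 cm⁻¹.
Relative to high-spin t2g^4 e_g^2 (1 paired), the low-spin configuration has 2 additional pairs, contributing +2 × 15080 = +30160 cm⁻¹.
Net CFSE = -48144 + 30160 = -17984 cm⁻¹.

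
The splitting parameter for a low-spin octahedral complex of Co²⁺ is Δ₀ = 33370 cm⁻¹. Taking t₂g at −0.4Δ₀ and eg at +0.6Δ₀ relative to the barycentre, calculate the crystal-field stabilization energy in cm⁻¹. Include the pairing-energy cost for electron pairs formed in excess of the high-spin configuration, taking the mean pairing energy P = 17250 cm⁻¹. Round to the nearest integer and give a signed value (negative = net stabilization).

Group 9 minus oxidation state +2 gives a d⁷ configuration for Co²⁺.
The d⁷ electrons fill as t₂g⁶ eg¹.
Orbital CFSE = 6(-0.4) + 1(0.6) = -1.8Δ₀ = -1.8 × 33370 = -60066 cm⁻¹.
Relative to high-spin t₂g⁵ eg² (2 paired), the low-spin configuration has 1 additional pair, contributing +1 × 17250 = +17250 cm⁻¹.
Net CFSE = -60066 + 17250 = -42816 cm⁻¹.

-42816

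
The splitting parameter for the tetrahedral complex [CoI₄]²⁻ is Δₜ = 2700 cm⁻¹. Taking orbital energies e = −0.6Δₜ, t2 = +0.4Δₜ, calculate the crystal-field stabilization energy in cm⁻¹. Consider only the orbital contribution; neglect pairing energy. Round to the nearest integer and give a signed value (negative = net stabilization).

-3240

Each I⁻ contributes -1; 4 × (-1) = -4. With overall charge -2, Co is in the +2 oxidation state.
Co²⁺: group 9, so d-count = 9 − 2 = 7.
Tetrahedral fields are weak (Δₜ ≈ 4/9 Δₒ), so electrons fill high-spin.
The d⁷ electrons fill as e^4 t2^3.
CFSE(orbital) = 4×(-0.6Δₜ) + 3×(0.4Δₜ) = -1.2Δₜ; with Δₜ = 2700 cm⁻¹ that is -3240 cm⁻¹.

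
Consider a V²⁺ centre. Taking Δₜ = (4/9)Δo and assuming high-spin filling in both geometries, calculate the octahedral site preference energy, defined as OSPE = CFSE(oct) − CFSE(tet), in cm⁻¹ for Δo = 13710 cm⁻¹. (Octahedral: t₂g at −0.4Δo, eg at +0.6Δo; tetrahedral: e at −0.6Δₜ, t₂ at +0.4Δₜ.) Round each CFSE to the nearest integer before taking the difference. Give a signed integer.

Group 5 minus oxidation state +2 gives a d³ configuration for V²⁺.
Octahedral high-spin t2g^3 e_g^0: CFSE = -1.2 × 13710 = -16452 cm⁻¹.
In a tetrahedral site the filling is e^2 t2^1: CFSE(tet) = -0.8Δₜ = -0.8 × (4/9)(13710) = -4875 cm⁻¹.
Subtracting, OSPE = -16452 − (-4875) = -11577 cm⁻¹.

-11577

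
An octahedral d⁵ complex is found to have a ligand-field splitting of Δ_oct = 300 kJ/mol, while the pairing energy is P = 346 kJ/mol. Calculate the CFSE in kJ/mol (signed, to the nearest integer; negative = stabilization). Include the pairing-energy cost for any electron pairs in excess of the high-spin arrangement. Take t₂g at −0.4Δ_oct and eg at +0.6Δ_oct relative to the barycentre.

0

Since Δ_oct = 300 kJ/mol < P = 346 kJ/mol, the complex adopts the high-spin configuration.
Filling d⁵ accordingly: t₂g³ eg².
Orbital CFSE = 0.0Δ_oct = 0.0 × 300 = 0 kJ/mol.
High-spin has no excess pairs, so no pairing correction applies.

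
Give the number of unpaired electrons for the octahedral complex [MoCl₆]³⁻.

Each Cl⁻ contributes -1; 6 × (-1) = -6. With overall charge -3, Mo is in the +3 oxidation state.
Mo³⁺: group 6, so d-count = 6 − 3 = 3.
Configuration: t₂g³ eg⁰, giving 3 unpaired electrons.

3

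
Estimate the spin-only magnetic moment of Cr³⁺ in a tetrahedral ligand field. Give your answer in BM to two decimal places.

3.87 BM

Cr is in group 6, so Cr³⁺ is d³ (6 − 3 = 3).
With tetrahedral geometry the complex is necessarily high-spin.
Configuration: e^2 t2^1 → 3 unpaired electrons.
μ(spin-only) = √[3(3+2)] = √15 ≈ 3.87 BM.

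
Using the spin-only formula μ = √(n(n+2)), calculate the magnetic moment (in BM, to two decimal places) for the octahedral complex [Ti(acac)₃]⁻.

Each acac⁻ contributes -1; 3 × (-1) = -3. With overall charge -1, Ti is in the +2 oxidation state.
Ti sits in group 4; removing 2 electrons leaves Ti²⁺ with 4 − 2 = 2 d electrons.
Configuration: t2g^2 e_g^0 → 2 unpaired electrons.
μ(spin-only) = √[2(2+2)] = √8 ≈ 2.83 BM.

2.83 BM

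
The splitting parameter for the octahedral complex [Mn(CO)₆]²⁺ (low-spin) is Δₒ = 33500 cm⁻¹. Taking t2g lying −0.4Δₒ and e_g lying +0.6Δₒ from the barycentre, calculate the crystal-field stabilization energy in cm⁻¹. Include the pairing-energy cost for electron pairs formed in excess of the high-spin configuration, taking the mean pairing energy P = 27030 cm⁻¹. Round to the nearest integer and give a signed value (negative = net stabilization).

CO is neutral, so the +2 overall charge sits on Mn: oxidation state +2.
Mn is in group 7, so Mn²⁺ is d⁵ (7 − 2 = 5).
Electron filling gives t2g^5 e_g^0.
Orbital CFSE = 5(-0.4) + 0(0.6) = -2.0Δₒ = -2.0 × 33500 = -67000 cm⁻¹.
Relative to high-spin t2g^3 e_g^2 (0 paired), the low-spin configuration has 2 additional pairs, contributing +2 × 27030 = +54060 cm⁻¹.
Overall CFSE = -67000 + 54060 = -12940 cm⁻¹.

-12940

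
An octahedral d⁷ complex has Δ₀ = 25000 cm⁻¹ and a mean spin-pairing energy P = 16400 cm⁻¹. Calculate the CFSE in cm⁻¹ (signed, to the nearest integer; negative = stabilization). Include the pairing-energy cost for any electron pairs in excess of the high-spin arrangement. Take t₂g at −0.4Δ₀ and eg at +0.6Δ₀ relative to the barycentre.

-28600

Here Δ₀ > P (25000 > 16400), so the low-spin state is favoured.
Configuration: t₂g⁶ eg¹.
Orbital CFSE = -1.8Δ₀ = -1.8 × 25000 = -45000 cm⁻¹.
Excess pairs vs high-spin: 3 − 2 = 1; pairing cost = +16400 cm⁻¹.
Net CFSE = -45000 + 16400 = -28600 cm⁻¹.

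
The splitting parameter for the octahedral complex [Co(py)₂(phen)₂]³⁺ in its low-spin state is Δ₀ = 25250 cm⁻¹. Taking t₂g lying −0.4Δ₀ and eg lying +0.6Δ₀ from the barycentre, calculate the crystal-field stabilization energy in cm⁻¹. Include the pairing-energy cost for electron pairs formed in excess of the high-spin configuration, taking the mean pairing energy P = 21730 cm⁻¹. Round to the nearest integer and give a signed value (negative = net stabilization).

-17140

Ligand charges: 2×(+0) from py and 2×(+0) from phen sum to +0; with overall charge +3, Co is +3.
Co³⁺: group 9, so d-count = 9 − 3 = 6.
The d⁶ electrons fill as t₂g⁶ eg⁰.
Orbital CFSE = 6(-0.4) + 0(0.6) = -2.4Δ₀ = -2.4 × 25250 = -60600 cm⁻¹.
Relative to high-spin t₂g⁴ eg² (1 paired), the low-spin configuration has 2 additional pairs, contributing +2 × 21730 = +43460 cm⁻¹.
Overall CFSE = -60600 + 43460 = -17140 cm⁻¹.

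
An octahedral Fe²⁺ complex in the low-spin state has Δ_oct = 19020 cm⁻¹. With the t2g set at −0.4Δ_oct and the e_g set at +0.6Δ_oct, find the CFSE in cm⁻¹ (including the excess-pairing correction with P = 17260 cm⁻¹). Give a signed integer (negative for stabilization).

-11128

Fe is in group 8, so Fe²⁺ is d⁶ (8 − 2 = 6).
The d⁶ electrons fill as t2g^6 e_g^0.
Orbital CFSE = 6(-0.4) + 0(0.6) = -2.4Δ_oct = -2.4 × 19020 = -45648 cm⁻¹.
High-spin d⁶ would be t2g^4 e_g^2 with 1 pair; low-spin has 3, so 2 excess pairs cost +2P = +34520 cm⁻¹.
Overall CFSE = -45648 + 34520 = -11128 cm⁻¹.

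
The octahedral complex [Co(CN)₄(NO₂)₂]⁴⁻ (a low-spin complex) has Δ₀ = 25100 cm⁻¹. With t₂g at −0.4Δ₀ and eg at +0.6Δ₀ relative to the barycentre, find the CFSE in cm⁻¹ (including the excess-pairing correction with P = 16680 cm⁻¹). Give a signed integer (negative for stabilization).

-28500

Ligand charges: 4×(-1) from CN⁻ and 2×(-1) from NO₂⁻ sum to -6; with overall charge -4, Co is +2.
Co²⁺: group 9, so d-count = 9 − 2 = 7.
Electron filling gives t₂g⁶ eg¹.
The orbital stabilization is -1.8Δ₀ = -1.8 × 25100 = -45180 cm⁻¹.
Pairing penalty: 3 pairs vs 2 in the high-spin reference → 1 extra × P = 16680 cm⁻¹.
Overall CFSE = -45180 + 16680 = -28500 cm⁻¹.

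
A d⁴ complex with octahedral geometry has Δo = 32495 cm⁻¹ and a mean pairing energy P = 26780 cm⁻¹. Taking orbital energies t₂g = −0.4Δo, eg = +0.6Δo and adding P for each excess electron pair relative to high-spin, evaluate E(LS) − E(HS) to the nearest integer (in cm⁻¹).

-5715

High-spin: t₂g³ eg¹, CFSE = -0.6Δo = -19497 cm⁻¹.
For low-spin the configuration is t₂g⁴ eg⁰: orbital energy -1.6 × 32495 = -51992 cm⁻¹, and 1 additional pair relative to high-spin adds 26780 cm⁻¹, giving -25212 cm⁻¹.
Thus E(LS) − E(HS) = -5715 cm⁻¹.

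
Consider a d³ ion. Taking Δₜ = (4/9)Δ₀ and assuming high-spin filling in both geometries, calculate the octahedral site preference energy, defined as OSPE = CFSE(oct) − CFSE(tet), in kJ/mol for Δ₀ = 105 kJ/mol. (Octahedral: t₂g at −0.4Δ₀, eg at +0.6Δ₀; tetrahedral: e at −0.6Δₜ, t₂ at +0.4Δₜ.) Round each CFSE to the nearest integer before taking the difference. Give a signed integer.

-89

Octahedral high-spin t₂g³ eg⁰: CFSE = -1.2 × 105 = -126 kJ/mol.
In a tetrahedral site the filling is e² t₂¹: CFSE(tet) = -0.8Δₜ = -0.8 × (4/9)(105) = -37 kJ/mol.
Subtracting, OSPE = -126 − (-37) = -89 kJ/mol.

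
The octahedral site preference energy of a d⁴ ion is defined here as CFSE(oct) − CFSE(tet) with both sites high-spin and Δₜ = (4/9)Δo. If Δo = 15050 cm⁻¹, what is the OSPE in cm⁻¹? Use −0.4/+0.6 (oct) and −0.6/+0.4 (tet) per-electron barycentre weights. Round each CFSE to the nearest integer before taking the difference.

Octahedral (high-spin): t₂g³ eg¹, CFSE = 3(−0.4) + 1(+0.6) = -0.6Δo = -0.6 × 15050 = -9030 cm⁻¹.
Tetrahedral e² t₂² gives -0.4Δₜ = -0.4 × (4/9) × 15050 = -2676 cm⁻¹.
Subtracting, OSPE = -9030 − (-2676) = -6354 cm⁻¹.

-6354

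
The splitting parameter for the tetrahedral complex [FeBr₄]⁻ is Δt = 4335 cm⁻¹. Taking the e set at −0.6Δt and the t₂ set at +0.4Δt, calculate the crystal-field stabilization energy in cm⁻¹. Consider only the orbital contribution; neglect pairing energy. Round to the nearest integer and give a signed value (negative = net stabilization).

Each Br⁻ contributes -1; 4 × (-1) = -4. With overall charge -1, Fe is in the +3 oxidation state.
Group 8 minus oxidation state +3 gives a d⁵ configuration for Fe³⁺.
Tetrahedral splitting is small, so the complex is high-spin.
The d⁵ electrons fill as e² t₂³.
The orbital stabilization is 0.0Δt = 0.0 × 4335 = 0 cm⁻¹.

0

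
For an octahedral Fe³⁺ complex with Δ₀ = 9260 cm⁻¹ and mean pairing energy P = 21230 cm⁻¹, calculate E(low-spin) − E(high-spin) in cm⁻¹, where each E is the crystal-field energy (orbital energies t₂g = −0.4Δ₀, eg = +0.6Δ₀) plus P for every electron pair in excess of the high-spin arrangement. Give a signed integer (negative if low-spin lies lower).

23940

Group 8 minus oxidation state +3 gives a d⁵ configuration for Fe³⁺.
In the high-spin limit (t₂g³ eg²) the orbital term is 0.0Δ₀ = 0 cm⁻¹, with no excess pairing.
Low-spin t₂g⁵ eg⁰ gives -2.0Δ₀ = -18520 cm⁻¹, but forming 2 extra pairs costs 2P = 42460 cm⁻¹, so E(LS) = -18520 + 42460 = 23940 cm⁻¹.
The difference is 23940 − (0) = 23940 cm⁻¹, so high-spin lies lower.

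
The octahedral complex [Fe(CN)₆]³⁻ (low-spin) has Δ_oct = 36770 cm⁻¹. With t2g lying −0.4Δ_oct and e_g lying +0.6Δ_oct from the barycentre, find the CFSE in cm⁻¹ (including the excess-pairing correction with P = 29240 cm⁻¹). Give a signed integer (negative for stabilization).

-15060

Each CN⁻ contributes -1; 6 × (-1) = -6. With overall charge -3, Fe is in the +3 oxidation state.
Fe sits in group 8; removing 3 electrons leaves Fe³⁺ with 8 − 3 = 5 d electrons.
The d⁵ electrons fill as t2g^5 e_g^0.
The orbital stabilization is -2.0Δ_oct = -2.0 × 36770 = -73540 cm⁻¹.
High-spin d⁵ would be t2g^3 e_g^2 with 0 pairs; low-spin has 2, so 2 excess pairs cost +2P = +58480 cm⁻¹.
Combining: -73540 + 58480 = -15060 cm⁻¹.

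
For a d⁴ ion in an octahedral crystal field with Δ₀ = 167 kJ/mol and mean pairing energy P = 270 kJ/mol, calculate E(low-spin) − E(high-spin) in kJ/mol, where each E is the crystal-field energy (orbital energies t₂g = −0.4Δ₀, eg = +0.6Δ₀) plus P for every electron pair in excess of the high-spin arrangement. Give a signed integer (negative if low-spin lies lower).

High-spin d⁴ fills as t₂g³ eg¹ with CFSE 3(−0.4) + 1(+0.6) = -0.6Δ₀ = -100 kJ/mol.
Low-spin: t₂g⁴ eg⁰, orbital CFSE = -1.6Δ₀ = -267 kJ/mol; plus 1 excess pair × P = +270 kJ/mol; total 3 kJ/mol.
The difference is 3 − (-100) = 103 kJ/mol, so high-spin lies lower.

103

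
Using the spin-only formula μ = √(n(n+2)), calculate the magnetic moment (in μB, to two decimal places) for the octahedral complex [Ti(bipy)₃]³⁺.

1.73 μB

bipy is neutral, so the +3 overall charge sits on Ti: oxidation state +3.
Ti sits in group 4; removing 3 electrons leaves Ti³⁺ with 4 − 3 = 1 d electrons.
For octahedral d¹ the high- and low-spin configurations coincide.
Configuration: t2g^1 e_g^0 → 1 unpaired electron.
μ(spin-only) = √[1(1+2)] = √3 ≈ 1.73 μB.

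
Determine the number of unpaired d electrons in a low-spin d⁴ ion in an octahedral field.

2

Configuration: t2g^4 e_g^0, giving 2 unpaired electrons.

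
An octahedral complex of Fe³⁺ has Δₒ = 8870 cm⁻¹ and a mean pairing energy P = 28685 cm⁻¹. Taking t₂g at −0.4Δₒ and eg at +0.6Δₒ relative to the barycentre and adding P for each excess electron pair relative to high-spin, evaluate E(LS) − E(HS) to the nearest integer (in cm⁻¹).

39630

Fe sits in group 8; removing 3 electrons leaves Fe³⁺ with 8 − 3 = 5 d electrons.
High-spin: t₂g³ eg², CFSE = 0.0Δₒ = 0 cm⁻¹.
Low-spin: t₂g⁵ eg⁰, orbital CFSE = -2.0Δₒ = -17740 cm⁻¹; plus 2 excess pairs × P = +57370 cm⁻¹; total 39630 cm⁻¹.
Thus E(LS) − E(HS) = 39630 cm⁻¹.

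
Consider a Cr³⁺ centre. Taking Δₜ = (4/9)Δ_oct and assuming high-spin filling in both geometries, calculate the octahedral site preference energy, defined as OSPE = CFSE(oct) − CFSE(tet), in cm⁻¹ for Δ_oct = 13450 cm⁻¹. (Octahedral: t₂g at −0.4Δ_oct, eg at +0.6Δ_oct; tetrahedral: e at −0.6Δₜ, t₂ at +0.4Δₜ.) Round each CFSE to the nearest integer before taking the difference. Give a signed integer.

Cr is in group 6, so Cr³⁺ is d³ (6 − 3 = 3).
In an octahedral site d³ (HS) is t₂g³ eg⁰, giving CFSE(oct) = -1.2Δ_oct = -16140 cm⁻¹.
Tetrahedral e² t₂¹ gives -0.8Δₜ = -0.8 × (4/9) × 13450 = -4782 cm⁻¹.
OSPE = -16140 − (-4782) = -11358 cm⁻¹.

-11358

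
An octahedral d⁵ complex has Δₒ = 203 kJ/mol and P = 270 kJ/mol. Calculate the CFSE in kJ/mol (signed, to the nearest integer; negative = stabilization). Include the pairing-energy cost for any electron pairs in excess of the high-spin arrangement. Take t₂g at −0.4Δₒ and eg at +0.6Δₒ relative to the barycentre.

With Δₒ < P the complex is high-spin.
Configuration: t₂g³ eg².
Orbital CFSE = 0.0Δₒ = 0.0 × 203 = 0 kJ/mol.
High-spin has no excess pairs, so no pairing correction applies.

0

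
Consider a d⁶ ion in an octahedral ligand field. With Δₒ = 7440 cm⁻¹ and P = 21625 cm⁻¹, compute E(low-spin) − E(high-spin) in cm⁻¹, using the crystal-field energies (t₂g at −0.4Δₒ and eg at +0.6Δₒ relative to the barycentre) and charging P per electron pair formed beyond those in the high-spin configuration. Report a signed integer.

28370

In the high-spin limit (t₂g⁴ eg²) the orbital term is -0.4Δₒ = -2976 cm⁻¹, with no excess pairing.
Low-spin: t₂g⁶ eg⁰, orbital CFSE = -2.4Δₒ = -17856 cm⁻¹; plus 2 excess pairs × P = +43250 cm⁻¹; total 25394 cm⁻¹.
The difference is 25394 − (-2976) = 28370 cm⁻¹, so high-spin lies lower.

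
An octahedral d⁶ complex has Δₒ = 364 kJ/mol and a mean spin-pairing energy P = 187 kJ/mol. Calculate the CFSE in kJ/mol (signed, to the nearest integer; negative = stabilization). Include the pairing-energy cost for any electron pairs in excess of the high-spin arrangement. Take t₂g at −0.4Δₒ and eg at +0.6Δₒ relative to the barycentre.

-500

With Δₒ > P the complex is low-spin.
Filling d⁶ accordingly: t₂g⁶ eg⁰.
Orbital CFSE = -2.4Δₒ = -2.4 × 364 = -874 kJ/mol.
Excess pairs vs high-spin: 3 − 1 = 2; pairing cost = +374 kJ/mol.
Net CFSE = -874 + 374 = -500 kJ/mol.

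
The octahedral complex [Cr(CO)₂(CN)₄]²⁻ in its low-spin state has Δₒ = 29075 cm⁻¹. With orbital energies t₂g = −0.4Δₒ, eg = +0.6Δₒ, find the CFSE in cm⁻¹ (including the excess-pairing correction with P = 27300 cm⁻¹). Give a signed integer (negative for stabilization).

-19220

Ligand charges: 2×(+0) from CO and 4×(-1) from CN⁻ sum to -4; with overall charge -2, Cr is +2.
Group 6 minus oxidation state +2 gives a d⁴ configuration for Cr²⁺.
Electron filling gives t₂g⁴ eg⁰.
Orbital CFSE = 4(-0.4) + 0(0.6) = -1.6Δₒ = -1.6 × 29075 = -46520 cm⁻¹.
Pairing penalty: 1 pair vs 0 in the high-spin reference → 1 extra × P = 27300 cm⁻¹.
Net CFSE = -46520 + 27300 = -19220 cm⁻¹.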